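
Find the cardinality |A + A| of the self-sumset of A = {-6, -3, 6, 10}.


A + A = {a + a' : a, a' ∈ A}; |A| = 4.
General bounds: 2|A| - 1 ≤ |A + A| ≤ |A|(|A|+1)/2, i.e. 7 ≤ |A + A| ≤ 10.
Lower bound 2|A|-1 is attained iff A is an arithmetic progression.
Enumerate sums a + a' for a ≤ a' (symmetric, so this suffices):
a = -6: -6+-6=-12, -6+-3=-9, -6+6=0, -6+10=4
a = -3: -3+-3=-6, -3+6=3, -3+10=7
a = 6: 6+6=12, 6+10=16
a = 10: 10+10=20
Distinct sums: {-12, -9, -6, 0, 3, 4, 7, 12, 16, 20}
|A + A| = 10

|A + A| = 10


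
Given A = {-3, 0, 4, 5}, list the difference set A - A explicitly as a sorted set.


A - A = {a - a' : a, a' ∈ A}.
Compute a - a' for each ordered pair (a, a'):
a = -3: -3--3=0, -3-0=-3, -3-4=-7, -3-5=-8
a = 0: 0--3=3, 0-0=0, 0-4=-4, 0-5=-5
a = 4: 4--3=7, 4-0=4, 4-4=0, 4-5=-1
a = 5: 5--3=8, 5-0=5, 5-4=1, 5-5=0
Collecting distinct values (and noting 0 appears from a-a):
A - A = {-8, -7, -5, -4, -3, -1, 0, 1, 3, 4, 5, 7, 8}
|A - A| = 13

A - A = {-8, -7, -5, -4, -3, -1, 0, 1, 3, 4, 5, 7, 8}


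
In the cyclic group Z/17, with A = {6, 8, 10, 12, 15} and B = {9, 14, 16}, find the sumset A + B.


Work in Z/17Z: reduce every sum a + b modulo 17.
Enumerate all 15 pairs:
a = 6: 6+9=15, 6+14=3, 6+16=5
a = 8: 8+9=0, 8+14=5, 8+16=7
a = 10: 10+9=2, 10+14=7, 10+16=9
a = 12: 12+9=4, 12+14=9, 12+16=11
a = 15: 15+9=7, 15+14=12, 15+16=14
Distinct residues collected: {0, 2, 3, 4, 5, 7, 9, 11, 12, 14, 15}
|A + B| = 11 (out of 17 total residues).

A + B = {0, 2, 3, 4, 5, 7, 9, 11, 12, 14, 15}


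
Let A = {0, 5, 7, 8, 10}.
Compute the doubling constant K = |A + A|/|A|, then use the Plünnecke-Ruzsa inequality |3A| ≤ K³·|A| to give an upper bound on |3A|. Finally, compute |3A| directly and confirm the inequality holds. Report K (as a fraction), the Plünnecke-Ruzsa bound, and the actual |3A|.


|A| = 5.
Step 1: Compute A + A by enumerating all 25 pairs.
A + A = {0, 5, 7, 8, 10, 12, 13, 14, 15, 16, 17, 18, 20}, so |A + A| = 13.
Step 2: Doubling constant K = |A + A|/|A| = 13/5 = 13/5 ≈ 2.6000.
Step 3: Plünnecke-Ruzsa gives |3A| ≤ K³·|A| = (2.6000)³ · 5 ≈ 87.8800.
Step 4: Compute 3A = A + A + A directly by enumerating all triples (a,b,c) ∈ A³; |3A| = 23.
Step 5: Check 23 ≤ 87.8800? Yes ✓.

K = 13/5, Plünnecke-Ruzsa bound K³|A| ≈ 87.8800, |3A| = 23, inequality holds.


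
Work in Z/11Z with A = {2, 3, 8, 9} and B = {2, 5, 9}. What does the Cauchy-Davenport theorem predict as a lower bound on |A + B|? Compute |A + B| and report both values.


Cauchy-Davenport: |A + B| ≥ min(p, |A| + |B| - 1) for A, B nonempty in Z/pZ.
|A| = 4, |B| = 3, p = 11.
CD lower bound = min(11, 4 + 3 - 1) = min(11, 6) = 6.
Compute A + B mod 11 directly:
a = 2: 2+2=4, 2+5=7, 2+9=0
a = 3: 3+2=5, 3+5=8, 3+9=1
a = 8: 8+2=10, 8+5=2, 8+9=6
a = 9: 9+2=0, 9+5=3, 9+9=7
A + B = {0, 1, 2, 3, 4, 5, 6, 7, 8, 10}, so |A + B| = 10.
Verify: 10 ≥ 6? Yes ✓.

CD lower bound = 6, actual |A + B| = 10.


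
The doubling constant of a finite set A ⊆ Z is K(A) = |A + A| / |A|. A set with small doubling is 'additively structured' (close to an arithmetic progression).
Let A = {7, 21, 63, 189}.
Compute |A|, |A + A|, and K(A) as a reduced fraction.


|A| = 4.
Compute A + A by enumerating all 16 pairs.
A + A = {14, 28, 42, 70, 84, 126, 196, 210, 252, 378}, so |A + A| = 10.
K = |A + A| / |A| = 10/4 = 5/2 ≈ 2.5000.
Reference: AP of size 4 gives K = 7/4 ≈ 1.7500; a fully generic set of size 4 gives K ≈ 2.5000.

|A| = 4, |A + A| = 10, K = 10/4 = 5/2.


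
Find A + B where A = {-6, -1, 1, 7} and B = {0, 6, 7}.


A + B = {a + b : a ∈ A, b ∈ B}.
Enumerate all |A|·|B| = 4·3 = 12 pairs (a, b) and collect distinct sums.
a = -6: -6+0=-6, -6+6=0, -6+7=1
a = -1: -1+0=-1, -1+6=5, -1+7=6
a = 1: 1+0=1, 1+6=7, 1+7=8
a = 7: 7+0=7, 7+6=13, 7+7=14
Collecting distinct sums: A + B = {-6, -1, 0, 1, 5, 6, 7, 8, 13, 14}
|A + B| = 10

A + B = {-6, -1, 0, 1, 5, 6, 7, 8, 13, 14}


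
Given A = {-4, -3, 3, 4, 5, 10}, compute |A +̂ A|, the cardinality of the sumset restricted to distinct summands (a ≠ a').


Restricted sumset: A +̂ A = {a + a' : a ∈ A, a' ∈ A, a ≠ a'}.
Equivalently, take A + A and drop any sum 2a that is achievable ONLY as a + a for a ∈ A (i.e. sums representable only with equal summands).
Enumerate pairs (a, a') with a < a' (symmetric, so each unordered pair gives one sum; this covers all a ≠ a'):
  -4 + -3 = -7
  -4 + 3 = -1
  -4 + 4 = 0
  -4 + 5 = 1
  -4 + 10 = 6
  -3 + 3 = 0
  -3 + 4 = 1
  -3 + 5 = 2
  -3 + 10 = 7
  3 + 4 = 7
  3 + 5 = 8
  3 + 10 = 13
  4 + 5 = 9
  4 + 10 = 14
  5 + 10 = 15
Collected distinct sums: {-7, -1, 0, 1, 2, 6, 7, 8, 9, 13, 14, 15}
|A +̂ A| = 12
(Reference bound: |A +̂ A| ≥ 2|A| - 3 for |A| ≥ 2, with |A| = 6 giving ≥ 9.)

|A +̂ A| = 12


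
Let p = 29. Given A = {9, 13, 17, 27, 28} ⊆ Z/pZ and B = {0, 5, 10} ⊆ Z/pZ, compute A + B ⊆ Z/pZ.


Work in Z/29Z: reduce every sum a + b modulo 29.
Enumerate all 15 pairs:
a = 9: 9+0=9, 9+5=14, 9+10=19
a = 13: 13+0=13, 13+5=18, 13+10=23
a = 17: 17+0=17, 17+5=22, 17+10=27
a = 27: 27+0=27, 27+5=3, 27+10=8
a = 28: 28+0=28, 28+5=4, 28+10=9
Distinct residues collected: {3, 4, 8, 9, 13, 14, 17, 18, 19, 22, 23, 27, 28}
|A + B| = 13 (out of 29 total residues).

A + B = {3, 4, 8, 9, 13, 14, 17, 18, 19, 22, 23, 27, 28}


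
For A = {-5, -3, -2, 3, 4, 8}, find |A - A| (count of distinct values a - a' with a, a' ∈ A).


A - A = {a - a' : a, a' ∈ A}; |A| = 6.
Bounds: 2|A|-1 ≤ |A - A| ≤ |A|² - |A| + 1, i.e. 11 ≤ |A - A| ≤ 31.
Note: 0 ∈ A - A always (from a - a). The set is symmetric: if d ∈ A - A then -d ∈ A - A.
Enumerate nonzero differences d = a - a' with a > a' (then include -d):
Positive differences: {1, 2, 3, 4, 5, 6, 7, 8, 9, 10, 11, 13}
Full difference set: {0} ∪ (positive diffs) ∪ (negative diffs).
|A - A| = 1 + 2·12 = 25 (matches direct enumeration: 25).

|A - A| = 25


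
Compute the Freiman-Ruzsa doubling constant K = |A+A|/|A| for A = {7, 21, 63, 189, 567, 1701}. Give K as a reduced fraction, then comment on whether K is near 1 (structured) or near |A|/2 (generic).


|A| = 6.
Compute A + A by enumerating all 36 pairs.
A + A = {14, 28, 42, 70, 84, 126, 196, 210, 252, 378, 574, 588, 630, 756, 1134, 1708, 1722, 1764, 1890, 2268, 3402}, so |A + A| = 21.
K = |A + A| / |A| = 21/6 = 7/2 ≈ 3.5000.
Reference: AP of size 6 gives K = 11/6 ≈ 1.8333; a fully generic set of size 6 gives K ≈ 3.5000.

|A| = 6, |A + A| = 21, K = 21/6 = 7/2.


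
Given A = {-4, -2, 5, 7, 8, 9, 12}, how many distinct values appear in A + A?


A + A = {a + a' : a, a' ∈ A}; |A| = 7.
General bounds: 2|A| - 1 ≤ |A + A| ≤ |A|(|A|+1)/2, i.e. 13 ≤ |A + A| ≤ 28.
Lower bound 2|A|-1 is attained iff A is an arithmetic progression.
Enumerate sums a + a' for a ≤ a' (symmetric, so this suffices):
a = -4: -4+-4=-8, -4+-2=-6, -4+5=1, -4+7=3, -4+8=4, -4+9=5, -4+12=8
a = -2: -2+-2=-4, -2+5=3, -2+7=5, -2+8=6, -2+9=7, -2+12=10
a = 5: 5+5=10, 5+7=12, 5+8=13, 5+9=14, 5+12=17
a = 7: 7+7=14, 7+8=15, 7+9=16, 7+12=19
a = 8: 8+8=16, 8+9=17, 8+12=20
a = 9: 9+9=18, 9+12=21
a = 12: 12+12=24
Distinct sums: {-8, -6, -4, 1, 3, 4, 5, 6, 7, 8, 10, 12, 13, 14, 15, 16, 17, 18, 19, 20, 21, 24}
|A + A| = 22

|A + A| = 22


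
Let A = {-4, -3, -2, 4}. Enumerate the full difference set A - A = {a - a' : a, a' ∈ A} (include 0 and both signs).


A - A = {a - a' : a, a' ∈ A}.
Compute a - a' for each ordered pair (a, a'):
a = -4: -4--4=0, -4--3=-1, -4--2=-2, -4-4=-8
a = -3: -3--4=1, -3--3=0, -3--2=-1, -3-4=-7
a = -2: -2--4=2, -2--3=1, -2--2=0, -2-4=-6
a = 4: 4--4=8, 4--3=7, 4--2=6, 4-4=0
Collecting distinct values (and noting 0 appears from a-a):
A - A = {-8, -7, -6, -2, -1, 0, 1, 2, 6, 7, 8}
|A - A| = 11

A - A = {-8, -7, -6, -2, -1, 0, 1, 2, 6, 7, 8}


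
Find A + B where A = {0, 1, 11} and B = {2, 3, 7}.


A + B = {a + b : a ∈ A, b ∈ B}.
Enumerate all |A|·|B| = 3·3 = 9 pairs (a, b) and collect distinct sums.
a = 0: 0+2=2, 0+3=3, 0+7=7
a = 1: 1+2=3, 1+3=4, 1+7=8
a = 11: 11+2=13, 11+3=14, 11+7=18
Collecting distinct sums: A + B = {2, 3, 4, 7, 8, 13, 14, 18}
|A + B| = 8

A + B = {2, 3, 4, 7, 8, 13, 14, 18}


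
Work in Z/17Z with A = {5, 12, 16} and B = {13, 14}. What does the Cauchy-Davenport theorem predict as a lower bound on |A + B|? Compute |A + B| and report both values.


Cauchy-Davenport: |A + B| ≥ min(p, |A| + |B| - 1) for A, B nonempty in Z/pZ.
|A| = 3, |B| = 2, p = 17.
CD lower bound = min(17, 3 + 2 - 1) = min(17, 4) = 4.
Compute A + B mod 17 directly:
a = 5: 5+13=1, 5+14=2
a = 12: 12+13=8, 12+14=9
a = 16: 16+13=12, 16+14=13
A + B = {1, 2, 8, 9, 12, 13}, so |A + B| = 6.
Verify: 6 ≥ 4? Yes ✓.

CD lower bound = 4, actual |A + B| = 6.


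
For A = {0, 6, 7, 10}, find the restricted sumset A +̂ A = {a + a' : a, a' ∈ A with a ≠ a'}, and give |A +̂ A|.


Restricted sumset: A +̂ A = {a + a' : a ∈ A, a' ∈ A, a ≠ a'}.
Equivalently, take A + A and drop any sum 2a that is achievable ONLY as a + a for a ∈ A (i.e. sums representable only with equal summands).
Enumerate pairs (a, a') with a < a' (symmetric, so each unordered pair gives one sum; this covers all a ≠ a'):
  0 + 6 = 6
  0 + 7 = 7
  0 + 10 = 10
  6 + 7 = 13
  6 + 10 = 16
  7 + 10 = 17
Collected distinct sums: {6, 7, 10, 13, 16, 17}
|A +̂ A| = 6
(Reference bound: |A +̂ A| ≥ 2|A| - 3 for |A| ≥ 2, with |A| = 4 giving ≥ 5.)

|A +̂ A| = 6


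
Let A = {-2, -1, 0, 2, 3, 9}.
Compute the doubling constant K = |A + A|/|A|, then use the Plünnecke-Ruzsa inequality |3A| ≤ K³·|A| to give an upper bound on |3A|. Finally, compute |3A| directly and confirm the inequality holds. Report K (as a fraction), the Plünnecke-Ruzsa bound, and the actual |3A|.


|A| = 6.
Step 1: Compute A + A by enumerating all 36 pairs.
A + A = {-4, -3, -2, -1, 0, 1, 2, 3, 4, 5, 6, 7, 8, 9, 11, 12, 18}, so |A + A| = 17.
Step 2: Doubling constant K = |A + A|/|A| = 17/6 = 17/6 ≈ 2.8333.
Step 3: Plünnecke-Ruzsa gives |3A| ≤ K³·|A| = (2.8333)³ · 6 ≈ 136.4722.
Step 4: Compute 3A = A + A + A directly by enumerating all triples (a,b,c) ∈ A³; |3A| = 28.
Step 5: Check 28 ≤ 136.4722? Yes ✓.

K = 17/6, Plünnecke-Ruzsa bound K³|A| ≈ 136.4722, |3A| = 28, inequality holds.


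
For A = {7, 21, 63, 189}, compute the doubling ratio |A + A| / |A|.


|A| = 4.
Compute A + A by enumerating all 16 pairs.
A + A = {14, 28, 42, 70, 84, 126, 196, 210, 252, 378}, so |A + A| = 10.
K = |A + A| / |A| = 10/4 = 5/2 ≈ 2.5000.
Reference: AP of size 4 gives K = 7/4 ≈ 1.7500; a fully generic set of size 4 gives K ≈ 2.5000.

|A| = 4, |A + A| = 10, K = 10/4 = 5/2.


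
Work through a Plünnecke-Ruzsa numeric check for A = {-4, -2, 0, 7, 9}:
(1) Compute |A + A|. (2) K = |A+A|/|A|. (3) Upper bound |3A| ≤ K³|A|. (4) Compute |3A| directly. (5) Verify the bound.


|A| = 5.
Step 1: Compute A + A by enumerating all 25 pairs.
A + A = {-8, -6, -4, -2, 0, 3, 5, 7, 9, 14, 16, 18}, so |A + A| = 12.
Step 2: Doubling constant K = |A + A|/|A| = 12/5 = 12/5 ≈ 2.4000.
Step 3: Plünnecke-Ruzsa gives |3A| ≤ K³·|A| = (2.4000)³ · 5 ≈ 69.1200.
Step 4: Compute 3A = A + A + A directly by enumerating all triples (a,b,c) ∈ A³; |3A| = 22.
Step 5: Check 22 ≤ 69.1200? Yes ✓.

K = 12/5, Plünnecke-Ruzsa bound K³|A| ≈ 69.1200, |3A| = 22, inequality holds.


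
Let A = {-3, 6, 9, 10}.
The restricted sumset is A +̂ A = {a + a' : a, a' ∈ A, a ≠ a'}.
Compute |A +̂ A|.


Restricted sumset: A +̂ A = {a + a' : a ∈ A, a' ∈ A, a ≠ a'}.
Equivalently, take A + A and drop any sum 2a that is achievable ONLY as a + a for a ∈ A (i.e. sums representable only with equal summands).
Enumerate pairs (a, a') with a < a' (symmetric, so each unordered pair gives one sum; this covers all a ≠ a'):
  -3 + 6 = 3
  -3 + 9 = 6
  -3 + 10 = 7
  6 + 9 = 15
  6 + 10 = 16
  9 + 10 = 19
Collected distinct sums: {3, 6, 7, 15, 16, 19}
|A +̂ A| = 6
(Reference bound: |A +̂ A| ≥ 2|A| - 3 for |A| ≥ 2, with |A| = 4 giving ≥ 5.)

|A +̂ A| = 6


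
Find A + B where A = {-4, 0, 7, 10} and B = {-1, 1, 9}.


A + B = {a + b : a ∈ A, b ∈ B}.
Enumerate all |A|·|B| = 4·3 = 12 pairs (a, b) and collect distinct sums.
a = -4: -4+-1=-5, -4+1=-3, -4+9=5
a = 0: 0+-1=-1, 0+1=1, 0+9=9
a = 7: 7+-1=6, 7+1=8, 7+9=16
a = 10: 10+-1=9, 10+1=11, 10+9=19
Collecting distinct sums: A + B = {-5, -3, -1, 1, 5, 6, 8, 9, 11, 16, 19}
|A + B| = 11

A + B = {-5, -3, -1, 1, 5, 6, 8, 9, 11, 16, 19}


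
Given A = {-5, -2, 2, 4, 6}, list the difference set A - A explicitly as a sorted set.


A - A = {a - a' : a, a' ∈ A}.
Compute a - a' for each ordered pair (a, a'):
a = -5: -5--5=0, -5--2=-3, -5-2=-7, -5-4=-9, -5-6=-11
a = -2: -2--5=3, -2--2=0, -2-2=-4, -2-4=-6, -2-6=-8
a = 2: 2--5=7, 2--2=4, 2-2=0, 2-4=-2, 2-6=-4
a = 4: 4--5=9, 4--2=6, 4-2=2, 4-4=0, 4-6=-2
a = 6: 6--5=11, 6--2=8, 6-2=4, 6-4=2, 6-6=0
Collecting distinct values (and noting 0 appears from a-a):
A - A = {-11, -9, -8, -7, -6, -4, -3, -2, 0, 2, 3, 4, 6, 7, 8, 9, 11}
|A - A| = 17

A - A = {-11, -9, -8, -7, -6, -4, -3, -2, 0, 2, 3, 4, 6, 7, 8, 9, 11}


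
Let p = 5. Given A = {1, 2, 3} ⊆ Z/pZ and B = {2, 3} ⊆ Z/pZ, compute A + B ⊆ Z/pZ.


Work in Z/5Z: reduce every sum a + b modulo 5.
Enumerate all 6 pairs:
a = 1: 1+2=3, 1+3=4
a = 2: 2+2=4, 2+3=0
a = 3: 3+2=0, 3+3=1
Distinct residues collected: {0, 1, 3, 4}
|A + B| = 4 (out of 5 total residues).

A + B = {0, 1, 3, 4}


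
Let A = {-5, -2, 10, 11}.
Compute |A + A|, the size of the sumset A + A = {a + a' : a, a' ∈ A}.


A + A = {a + a' : a, a' ∈ A}; |A| = 4.
General bounds: 2|A| - 1 ≤ |A + A| ≤ |A|(|A|+1)/2, i.e. 7 ≤ |A + A| ≤ 10.
Lower bound 2|A|-1 is attained iff A is an arithmetic progression.
Enumerate sums a + a' for a ≤ a' (symmetric, so this suffices):
a = -5: -5+-5=-10, -5+-2=-7, -5+10=5, -5+11=6
a = -2: -2+-2=-4, -2+10=8, -2+11=9
a = 10: 10+10=20, 10+11=21
a = 11: 11+11=22
Distinct sums: {-10, -7, -4, 5, 6, 8, 9, 20, 21, 22}
|A + A| = 10

|A + A| = 10


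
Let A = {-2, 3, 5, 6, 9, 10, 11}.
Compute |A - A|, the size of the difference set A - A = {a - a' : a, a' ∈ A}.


A - A = {a - a' : a, a' ∈ A}; |A| = 7.
Bounds: 2|A|-1 ≤ |A - A| ≤ |A|² - |A| + 1, i.e. 13 ≤ |A - A| ≤ 43.
Note: 0 ∈ A - A always (from a - a). The set is symmetric: if d ∈ A - A then -d ∈ A - A.
Enumerate nonzero differences d = a - a' with a > a' (then include -d):
Positive differences: {1, 2, 3, 4, 5, 6, 7, 8, 11, 12, 13}
Full difference set: {0} ∪ (positive diffs) ∪ (negative diffs).
|A - A| = 1 + 2·11 = 23 (matches direct enumeration: 23).

|A - A| = 23


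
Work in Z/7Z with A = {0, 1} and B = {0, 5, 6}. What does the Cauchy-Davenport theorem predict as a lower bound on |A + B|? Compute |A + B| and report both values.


Cauchy-Davenport: |A + B| ≥ min(p, |A| + |B| - 1) for A, B nonempty in Z/pZ.
|A| = 2, |B| = 3, p = 7.
CD lower bound = min(7, 2 + 3 - 1) = min(7, 4) = 4.
Compute A + B mod 7 directly:
a = 0: 0+0=0, 0+5=5, 0+6=6
a = 1: 1+0=1, 1+5=6, 1+6=0
A + B = {0, 1, 5, 6}, so |A + B| = 4.
Verify: 4 ≥ 4? Yes ✓.

CD lower bound = 4, actual |A + B| = 4.


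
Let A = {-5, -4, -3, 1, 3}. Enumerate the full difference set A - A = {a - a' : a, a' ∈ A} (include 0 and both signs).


A - A = {a - a' : a, a' ∈ A}.
Compute a - a' for each ordered pair (a, a'):
a = -5: -5--5=0, -5--4=-1, -5--3=-2, -5-1=-6, -5-3=-8
a = -4: -4--5=1, -4--4=0, -4--3=-1, -4-1=-5, -4-3=-7
a = -3: -3--5=2, -3--4=1, -3--3=0, -3-1=-4, -3-3=-6
a = 1: 1--5=6, 1--4=5, 1--3=4, 1-1=0, 1-3=-2
a = 3: 3--5=8, 3--4=7, 3--3=6, 3-1=2, 3-3=0
Collecting distinct values (and noting 0 appears from a-a):
A - A = {-8, -7, -6, -5, -4, -2, -1, 0, 1, 2, 4, 5, 6, 7, 8}
|A - A| = 15

A - A = {-8, -7, -6, -5, -4, -2, -1, 0, 1, 2, 4, 5, 6, 7, 8}


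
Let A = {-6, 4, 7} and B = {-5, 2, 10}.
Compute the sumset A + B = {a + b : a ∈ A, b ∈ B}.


A + B = {a + b : a ∈ A, b ∈ B}.
Enumerate all |A|·|B| = 3·3 = 9 pairs (a, b) and collect distinct sums.
a = -6: -6+-5=-11, -6+2=-4, -6+10=4
a = 4: 4+-5=-1, 4+2=6, 4+10=14
a = 7: 7+-5=2, 7+2=9, 7+10=17
Collecting distinct sums: A + B = {-11, -4, -1, 2, 4, 6, 9, 14, 17}
|A + B| = 9

A + B = {-11, -4, -1, 2, 4, 6, 9, 14, 17}


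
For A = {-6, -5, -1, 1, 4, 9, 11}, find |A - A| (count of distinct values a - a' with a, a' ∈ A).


A - A = {a - a' : a, a' ∈ A}; |A| = 7.
Bounds: 2|A|-1 ≤ |A - A| ≤ |A|² - |A| + 1, i.e. 13 ≤ |A - A| ≤ 43.
Note: 0 ∈ A - A always (from a - a). The set is symmetric: if d ∈ A - A then -d ∈ A - A.
Enumerate nonzero differences d = a - a' with a > a' (then include -d):
Positive differences: {1, 2, 3, 4, 5, 6, 7, 8, 9, 10, 12, 14, 15, 16, 17}
Full difference set: {0} ∪ (positive diffs) ∪ (negative diffs).
|A - A| = 1 + 2·15 = 31 (matches direct enumeration: 31).

|A - A| = 31


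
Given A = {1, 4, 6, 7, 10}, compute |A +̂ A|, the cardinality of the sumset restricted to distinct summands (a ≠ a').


Restricted sumset: A +̂ A = {a + a' : a ∈ A, a' ∈ A, a ≠ a'}.
Equivalently, take A + A and drop any sum 2a that is achievable ONLY as a + a for a ∈ A (i.e. sums representable only with equal summands).
Enumerate pairs (a, a') with a < a' (symmetric, so each unordered pair gives one sum; this covers all a ≠ a'):
  1 + 4 = 5
  1 + 6 = 7
  1 + 7 = 8
  1 + 10 = 11
  4 + 6 = 10
  4 + 7 = 11
  4 + 10 = 14
  6 + 7 = 13
  6 + 10 = 16
  7 + 10 = 17
Collected distinct sums: {5, 7, 8, 10, 11, 13, 14, 16, 17}
|A +̂ A| = 9
(Reference bound: |A +̂ A| ≥ 2|A| - 3 for |A| ≥ 2, with |A| = 5 giving ≥ 7.)

|A +̂ A| = 9


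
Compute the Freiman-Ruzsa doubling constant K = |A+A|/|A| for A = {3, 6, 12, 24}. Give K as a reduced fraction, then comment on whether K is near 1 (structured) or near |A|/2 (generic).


|A| = 4.
Compute A + A by enumerating all 16 pairs.
A + A = {6, 9, 12, 15, 18, 24, 27, 30, 36, 48}, so |A + A| = 10.
K = |A + A| / |A| = 10/4 = 5/2 ≈ 2.5000.
Reference: AP of size 4 gives K = 7/4 ≈ 1.7500; a fully generic set of size 4 gives K ≈ 2.5000.

|A| = 4, |A + A| = 10, K = 10/4 = 5/2.


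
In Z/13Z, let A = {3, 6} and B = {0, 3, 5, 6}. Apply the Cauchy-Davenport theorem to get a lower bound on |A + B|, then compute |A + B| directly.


Cauchy-Davenport: |A + B| ≥ min(p, |A| + |B| - 1) for A, B nonempty in Z/pZ.
|A| = 2, |B| = 4, p = 13.
CD lower bound = min(13, 2 + 4 - 1) = min(13, 5) = 5.
Compute A + B mod 13 directly:
a = 3: 3+0=3, 3+3=6, 3+5=8, 3+6=9
a = 6: 6+0=6, 6+3=9, 6+5=11, 6+6=12
A + B = {3, 6, 8, 9, 11, 12}, so |A + B| = 6.
Verify: 6 ≥ 5? Yes ✓.

CD lower bound = 5, actual |A + B| = 6.


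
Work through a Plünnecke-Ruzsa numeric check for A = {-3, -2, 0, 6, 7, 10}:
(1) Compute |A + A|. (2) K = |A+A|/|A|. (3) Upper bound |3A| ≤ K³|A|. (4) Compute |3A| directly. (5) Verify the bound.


|A| = 6.
Step 1: Compute A + A by enumerating all 36 pairs.
A + A = {-6, -5, -4, -3, -2, 0, 3, 4, 5, 6, 7, 8, 10, 12, 13, 14, 16, 17, 20}, so |A + A| = 19.
Step 2: Doubling constant K = |A + A|/|A| = 19/6 = 19/6 ≈ 3.1667.
Step 3: Plünnecke-Ruzsa gives |3A| ≤ K³·|A| = (3.1667)³ · 6 ≈ 190.5278.
Step 4: Compute 3A = A + A + A directly by enumerating all triples (a,b,c) ∈ A³; |3A| = 36.
Step 5: Check 36 ≤ 190.5278? Yes ✓.

K = 19/6, Plünnecke-Ruzsa bound K³|A| ≈ 190.5278, |3A| = 36, inequality holds.


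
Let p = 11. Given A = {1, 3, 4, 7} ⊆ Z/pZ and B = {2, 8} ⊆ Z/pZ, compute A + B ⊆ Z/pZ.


Work in Z/11Z: reduce every sum a + b modulo 11.
Enumerate all 8 pairs:
a = 1: 1+2=3, 1+8=9
a = 3: 3+2=5, 3+8=0
a = 4: 4+2=6, 4+8=1
a = 7: 7+2=9, 7+8=4
Distinct residues collected: {0, 1, 3, 4, 5, 6, 9}
|A + B| = 7 (out of 11 total residues).

A + B = {0, 1, 3, 4, 5, 6, 9}


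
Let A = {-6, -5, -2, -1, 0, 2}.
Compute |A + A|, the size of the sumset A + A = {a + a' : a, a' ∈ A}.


A + A = {a + a' : a, a' ∈ A}; |A| = 6.
General bounds: 2|A| - 1 ≤ |A + A| ≤ |A|(|A|+1)/2, i.e. 11 ≤ |A + A| ≤ 21.
Lower bound 2|A|-1 is attained iff A is an arithmetic progression.
Enumerate sums a + a' for a ≤ a' (symmetric, so this suffices):
a = -6: -6+-6=-12, -6+-5=-11, -6+-2=-8, -6+-1=-7, -6+0=-6, -6+2=-4
a = -5: -5+-5=-10, -5+-2=-7, -5+-1=-6, -5+0=-5, -5+2=-3
a = -2: -2+-2=-4, -2+-1=-3, -2+0=-2, -2+2=0
a = -1: -1+-1=-2, -1+0=-1, -1+2=1
a = 0: 0+0=0, 0+2=2
a = 2: 2+2=4
Distinct sums: {-12, -11, -10, -8, -7, -6, -5, -4, -3, -2, -1, 0, 1, 2, 4}
|A + A| = 15

|A + A| = 15


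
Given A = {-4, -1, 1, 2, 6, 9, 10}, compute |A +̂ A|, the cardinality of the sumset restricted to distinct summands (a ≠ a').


Restricted sumset: A +̂ A = {a + a' : a ∈ A, a' ∈ A, a ≠ a'}.
Equivalently, take A + A and drop any sum 2a that is achievable ONLY as a + a for a ∈ A (i.e. sums representable only with equal summands).
Enumerate pairs (a, a') with a < a' (symmetric, so each unordered pair gives one sum; this covers all a ≠ a'):
  -4 + -1 = -5
  -4 + 1 = -3
  -4 + 2 = -2
  -4 + 6 = 2
  -4 + 9 = 5
  -4 + 10 = 6
  -1 + 1 = 0
  -1 + 2 = 1
  -1 + 6 = 5
  -1 + 9 = 8
  -1 + 10 = 9
  1 + 2 = 3
  1 + 6 = 7
  1 + 9 = 10
  1 + 10 = 11
  2 + 6 = 8
  2 + 9 = 11
  2 + 10 = 12
  6 + 9 = 15
  6 + 10 = 16
  9 + 10 = 19
Collected distinct sums: {-5, -3, -2, 0, 1, 2, 3, 5, 6, 7, 8, 9, 10, 11, 12, 15, 16, 19}
|A +̂ A| = 18
(Reference bound: |A +̂ A| ≥ 2|A| - 3 for |A| ≥ 2, with |A| = 7 giving ≥ 11.)

|A +̂ A| = 18


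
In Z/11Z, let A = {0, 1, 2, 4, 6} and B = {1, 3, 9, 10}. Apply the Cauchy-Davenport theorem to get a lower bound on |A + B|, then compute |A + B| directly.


Cauchy-Davenport: |A + B| ≥ min(p, |A| + |B| - 1) for A, B nonempty in Z/pZ.
|A| = 5, |B| = 4, p = 11.
CD lower bound = min(11, 5 + 4 - 1) = min(11, 8) = 8.
Compute A + B mod 11 directly:
a = 0: 0+1=1, 0+3=3, 0+9=9, 0+10=10
a = 1: 1+1=2, 1+3=4, 1+9=10, 1+10=0
a = 2: 2+1=3, 2+3=5, 2+9=0, 2+10=1
a = 4: 4+1=5, 4+3=7, 4+9=2, 4+10=3
a = 6: 6+1=7, 6+3=9, 6+9=4, 6+10=5
A + B = {0, 1, 2, 3, 4, 5, 7, 9, 10}, so |A + B| = 9.
Verify: 9 ≥ 8? Yes ✓.

CD lower bound = 8, actual |A + B| = 9.


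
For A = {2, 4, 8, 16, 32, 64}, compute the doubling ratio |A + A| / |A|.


|A| = 6.
Compute A + A by enumerating all 36 pairs.
A + A = {4, 6, 8, 10, 12, 16, 18, 20, 24, 32, 34, 36, 40, 48, 64, 66, 68, 72, 80, 96, 128}, so |A + A| = 21.
K = |A + A| / |A| = 21/6 = 7/2 ≈ 3.5000.
Reference: AP of size 6 gives K = 11/6 ≈ 1.8333; a fully generic set of size 6 gives K ≈ 3.5000.

|A| = 6, |A + A| = 21, K = 21/6 = 7/2.


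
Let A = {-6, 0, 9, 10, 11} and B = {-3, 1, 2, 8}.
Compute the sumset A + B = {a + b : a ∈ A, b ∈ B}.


A + B = {a + b : a ∈ A, b ∈ B}.
Enumerate all |A|·|B| = 5·4 = 20 pairs (a, b) and collect distinct sums.
a = -6: -6+-3=-9, -6+1=-5, -6+2=-4, -6+8=2
a = 0: 0+-3=-3, 0+1=1, 0+2=2, 0+8=8
a = 9: 9+-3=6, 9+1=10, 9+2=11, 9+8=17
a = 10: 10+-3=7, 10+1=11, 10+2=12, 10+8=18
a = 11: 11+-3=8, 11+1=12, 11+2=13, 11+8=19
Collecting distinct sums: A + B = {-9, -5, -4, -3, 1, 2, 6, 7, 8, 10, 11, 12, 13, 17, 18, 19}
|A + B| = 16

A + B = {-9, -5, -4, -3, 1, 2, 6, 7, 8, 10, 11, 12, 13, 17, 18, 19}


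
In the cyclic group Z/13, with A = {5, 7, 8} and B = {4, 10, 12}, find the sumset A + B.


Work in Z/13Z: reduce every sum a + b modulo 13.
Enumerate all 9 pairs:
a = 5: 5+4=9, 5+10=2, 5+12=4
a = 7: 7+4=11, 7+10=4, 7+12=6
a = 8: 8+4=12, 8+10=5, 8+12=7
Distinct residues collected: {2, 4, 5, 6, 7, 9, 11, 12}
|A + B| = 8 (out of 13 total residues).

A + B = {2, 4, 5, 6, 7, 9, 11, 12}


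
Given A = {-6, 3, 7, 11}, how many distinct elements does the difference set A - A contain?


A - A = {a - a' : a, a' ∈ A}; |A| = 4.
Bounds: 2|A|-1 ≤ |A - A| ≤ |A|² - |A| + 1, i.e. 7 ≤ |A - A| ≤ 13.
Note: 0 ∈ A - A always (from a - a). The set is symmetric: if d ∈ A - A then -d ∈ A - A.
Enumerate nonzero differences d = a - a' with a > a' (then include -d):
Positive differences: {4, 8, 9, 13, 17}
Full difference set: {0} ∪ (positive diffs) ∪ (negative diffs).
|A - A| = 1 + 2·5 = 11 (matches direct enumeration: 11).

|A - A| = 11


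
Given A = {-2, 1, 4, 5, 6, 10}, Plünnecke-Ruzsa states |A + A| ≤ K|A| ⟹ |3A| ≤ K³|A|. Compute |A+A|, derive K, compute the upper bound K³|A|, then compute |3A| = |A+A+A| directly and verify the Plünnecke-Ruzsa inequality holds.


|A| = 6.
Step 1: Compute A + A by enumerating all 36 pairs.
A + A = {-4, -1, 2, 3, 4, 5, 6, 7, 8, 9, 10, 11, 12, 14, 15, 16, 20}, so |A + A| = 17.
Step 2: Doubling constant K = |A + A|/|A| = 17/6 = 17/6 ≈ 2.8333.
Step 3: Plünnecke-Ruzsa gives |3A| ≤ K³·|A| = (2.8333)³ · 6 ≈ 136.4722.
Step 4: Compute 3A = A + A + A directly by enumerating all triples (a,b,c) ∈ A³; |3A| = 29.
Step 5: Check 29 ≤ 136.4722? Yes ✓.

K = 17/6, Plünnecke-Ruzsa bound K³|A| ≈ 136.4722, |3A| = 29, inequality holds.


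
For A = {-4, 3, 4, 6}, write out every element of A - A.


A - A = {a - a' : a, a' ∈ A}.
Compute a - a' for each ordered pair (a, a'):
a = -4: -4--4=0, -4-3=-7, -4-4=-8, -4-6=-10
a = 3: 3--4=7, 3-3=0, 3-4=-1, 3-6=-3
a = 4: 4--4=8, 4-3=1, 4-4=0, 4-6=-2
a = 6: 6--4=10, 6-3=3, 6-4=2, 6-6=0
Collecting distinct values (and noting 0 appears from a-a):
A - A = {-10, -8, -7, -3, -2, -1, 0, 1, 2, 3, 7, 8, 10}
|A - A| = 13

A - A = {-10, -8, -7, -3, -2, -1, 0, 1, 2, 3, 7, 8, 10}


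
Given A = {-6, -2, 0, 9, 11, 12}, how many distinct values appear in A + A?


A + A = {a + a' : a, a' ∈ A}; |A| = 6.
General bounds: 2|A| - 1 ≤ |A + A| ≤ |A|(|A|+1)/2, i.e. 11 ≤ |A + A| ≤ 21.
Lower bound 2|A|-1 is attained iff A is an arithmetic progression.
Enumerate sums a + a' for a ≤ a' (symmetric, so this suffices):
a = -6: -6+-6=-12, -6+-2=-8, -6+0=-6, -6+9=3, -6+11=5, -6+12=6
a = -2: -2+-2=-4, -2+0=-2, -2+9=7, -2+11=9, -2+12=10
a = 0: 0+0=0, 0+9=9, 0+11=11, 0+12=12
a = 9: 9+9=18, 9+11=20, 9+12=21
a = 11: 11+11=22, 11+12=23
a = 12: 12+12=24
Distinct sums: {-12, -8, -6, -4, -2, 0, 3, 5, 6, 7, 9, 10, 11, 12, 18, 20, 21, 22, 23, 24}
|A + A| = 20

|A + A| = 20


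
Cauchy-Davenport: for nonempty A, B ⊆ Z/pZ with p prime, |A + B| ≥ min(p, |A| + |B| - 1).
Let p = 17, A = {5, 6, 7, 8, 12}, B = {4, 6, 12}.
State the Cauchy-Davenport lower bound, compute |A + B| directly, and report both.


Cauchy-Davenport: |A + B| ≥ min(p, |A| + |B| - 1) for A, B nonempty in Z/pZ.
|A| = 5, |B| = 3, p = 17.
CD lower bound = min(17, 5 + 3 - 1) = min(17, 7) = 7.
Compute A + B mod 17 directly:
a = 5: 5+4=9, 5+6=11, 5+12=0
a = 6: 6+4=10, 6+6=12, 6+12=1
a = 7: 7+4=11, 7+6=13, 7+12=2
a = 8: 8+4=12, 8+6=14, 8+12=3
a = 12: 12+4=16, 12+6=1, 12+12=7
A + B = {0, 1, 2, 3, 7, 9, 10, 11, 12, 13, 14, 16}, so |A + B| = 12.
Verify: 12 ≥ 7? Yes ✓.

CD lower bound = 7, actual |A + B| = 12.


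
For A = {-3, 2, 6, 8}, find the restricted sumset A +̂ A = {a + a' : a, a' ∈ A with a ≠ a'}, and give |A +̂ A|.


Restricted sumset: A +̂ A = {a + a' : a ∈ A, a' ∈ A, a ≠ a'}.
Equivalently, take A + A and drop any sum 2a that is achievable ONLY as a + a for a ∈ A (i.e. sums representable only with equal summands).
Enumerate pairs (a, a') with a < a' (symmetric, so each unordered pair gives one sum; this covers all a ≠ a'):
  -3 + 2 = -1
  -3 + 6 = 3
  -3 + 8 = 5
  2 + 6 = 8
  2 + 8 = 10
  6 + 8 = 14
Collected distinct sums: {-1, 3, 5, 8, 10, 14}
|A +̂ A| = 6
(Reference bound: |A +̂ A| ≥ 2|A| - 3 for |A| ≥ 2, with |A| = 4 giving ≥ 5.)

|A +̂ A| = 6


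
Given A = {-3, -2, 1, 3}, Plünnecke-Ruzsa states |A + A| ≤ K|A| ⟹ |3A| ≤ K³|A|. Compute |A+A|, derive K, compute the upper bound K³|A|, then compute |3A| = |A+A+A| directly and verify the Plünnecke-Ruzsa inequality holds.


|A| = 4.
Step 1: Compute A + A by enumerating all 16 pairs.
A + A = {-6, -5, -4, -2, -1, 0, 1, 2, 4, 6}, so |A + A| = 10.
Step 2: Doubling constant K = |A + A|/|A| = 10/4 = 10/4 ≈ 2.5000.
Step 3: Plünnecke-Ruzsa gives |3A| ≤ K³·|A| = (2.5000)³ · 4 ≈ 62.5000.
Step 4: Compute 3A = A + A + A directly by enumerating all triples (a,b,c) ∈ A³; |3A| = 17.
Step 5: Check 17 ≤ 62.5000? Yes ✓.

K = 10/4, Plünnecke-Ruzsa bound K³|A| ≈ 62.5000, |3A| = 17, inequality holds.


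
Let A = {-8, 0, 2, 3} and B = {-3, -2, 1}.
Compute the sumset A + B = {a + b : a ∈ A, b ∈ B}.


A + B = {a + b : a ∈ A, b ∈ B}.
Enumerate all |A|·|B| = 4·3 = 12 pairs (a, b) and collect distinct sums.
a = -8: -8+-3=-11, -8+-2=-10, -8+1=-7
a = 0: 0+-3=-3, 0+-2=-2, 0+1=1
a = 2: 2+-3=-1, 2+-2=0, 2+1=3
a = 3: 3+-3=0, 3+-2=1, 3+1=4
Collecting distinct sums: A + B = {-11, -10, -7, -3, -2, -1, 0, 1, 3, 4}
|A + B| = 10

A + B = {-11, -10, -7, -3, -2, -1, 0, 1, 3, 4}


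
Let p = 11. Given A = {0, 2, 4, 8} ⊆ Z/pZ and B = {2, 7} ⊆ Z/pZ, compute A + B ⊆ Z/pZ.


Work in Z/11Z: reduce every sum a + b modulo 11.
Enumerate all 8 pairs:
a = 0: 0+2=2, 0+7=7
a = 2: 2+2=4, 2+7=9
a = 4: 4+2=6, 4+7=0
a = 8: 8+2=10, 8+7=4
Distinct residues collected: {0, 2, 4, 6, 7, 9, 10}
|A + B| = 7 (out of 11 total residues).

A + B = {0, 2, 4, 6, 7, 9, 10}


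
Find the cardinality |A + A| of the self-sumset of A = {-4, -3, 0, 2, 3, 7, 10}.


A + A = {a + a' : a, a' ∈ A}; |A| = 7.
General bounds: 2|A| - 1 ≤ |A + A| ≤ |A|(|A|+1)/2, i.e. 13 ≤ |A + A| ≤ 28.
Lower bound 2|A|-1 is attained iff A is an arithmetic progression.
Enumerate sums a + a' for a ≤ a' (symmetric, so this suffices):
a = -4: -4+-4=-8, -4+-3=-7, -4+0=-4, -4+2=-2, -4+3=-1, -4+7=3, -4+10=6
a = -3: -3+-3=-6, -3+0=-3, -3+2=-1, -3+3=0, -3+7=4, -3+10=7
a = 0: 0+0=0, 0+2=2, 0+3=3, 0+7=7, 0+10=10
a = 2: 2+2=4, 2+3=5, 2+7=9, 2+10=12
a = 3: 3+3=6, 3+7=10, 3+10=13
a = 7: 7+7=14, 7+10=17
a = 10: 10+10=20
Distinct sums: {-8, -7, -6, -4, -3, -2, -1, 0, 2, 3, 4, 5, 6, 7, 9, 10, 12, 13, 14, 17, 20}
|A + A| = 21

|A + A| = 21


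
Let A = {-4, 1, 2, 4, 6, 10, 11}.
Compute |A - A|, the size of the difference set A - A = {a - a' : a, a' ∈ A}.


A - A = {a - a' : a, a' ∈ A}; |A| = 7.
Bounds: 2|A|-1 ≤ |A - A| ≤ |A|² - |A| + 1, i.e. 13 ≤ |A - A| ≤ 43.
Note: 0 ∈ A - A always (from a - a). The set is symmetric: if d ∈ A - A then -d ∈ A - A.
Enumerate nonzero differences d = a - a' with a > a' (then include -d):
Positive differences: {1, 2, 3, 4, 5, 6, 7, 8, 9, 10, 14, 15}
Full difference set: {0} ∪ (positive diffs) ∪ (negative diffs).
|A - A| = 1 + 2·12 = 25 (matches direct enumeration: 25).

|A - A| = 25


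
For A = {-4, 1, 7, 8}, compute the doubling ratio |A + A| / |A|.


|A| = 4.
Compute A + A by enumerating all 16 pairs.
A + A = {-8, -3, 2, 3, 4, 8, 9, 14, 15, 16}, so |A + A| = 10.
K = |A + A| / |A| = 10/4 = 5/2 ≈ 2.5000.
Reference: AP of size 4 gives K = 7/4 ≈ 1.7500; a fully generic set of size 4 gives K ≈ 2.5000.

|A| = 4, |A + A| = 10, K = 10/4 = 5/2.


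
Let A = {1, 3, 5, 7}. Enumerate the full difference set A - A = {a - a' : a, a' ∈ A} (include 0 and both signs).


A - A = {a - a' : a, a' ∈ A}.
Compute a - a' for each ordered pair (a, a'):
a = 1: 1-1=0, 1-3=-2, 1-5=-4, 1-7=-6
a = 3: 3-1=2, 3-3=0, 3-5=-2, 3-7=-4
a = 5: 5-1=4, 5-3=2, 5-5=0, 5-7=-2
a = 7: 7-1=6, 7-3=4, 7-5=2, 7-7=0
Collecting distinct values (and noting 0 appears from a-a):
A - A = {-6, -4, -2, 0, 2, 4, 6}
|A - A| = 7

A - A = {-6, -4, -2, 0, 2, 4, 6}


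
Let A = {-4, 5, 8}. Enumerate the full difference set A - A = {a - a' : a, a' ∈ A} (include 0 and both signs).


A - A = {a - a' : a, a' ∈ A}.
Compute a - a' for each ordered pair (a, a'):
a = -4: -4--4=0, -4-5=-9, -4-8=-12
a = 5: 5--4=9, 5-5=0, 5-8=-3
a = 8: 8--4=12, 8-5=3, 8-8=0
Collecting distinct values (and noting 0 appears from a-a):
A - A = {-12, -9, -3, 0, 3, 9, 12}
|A - A| = 7

A - A = {-12, -9, -3, 0, 3, 9, 12}


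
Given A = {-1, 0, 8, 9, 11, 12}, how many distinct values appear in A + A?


A + A = {a + a' : a, a' ∈ A}; |A| = 6.
General bounds: 2|A| - 1 ≤ |A + A| ≤ |A|(|A|+1)/2, i.e. 11 ≤ |A + A| ≤ 21.
Lower bound 2|A|-1 is attained iff A is an arithmetic progression.
Enumerate sums a + a' for a ≤ a' (symmetric, so this suffices):
a = -1: -1+-1=-2, -1+0=-1, -1+8=7, -1+9=8, -1+11=10, -1+12=11
a = 0: 0+0=0, 0+8=8, 0+9=9, 0+11=11, 0+12=12
a = 8: 8+8=16, 8+9=17, 8+11=19, 8+12=20
a = 9: 9+9=18, 9+11=20, 9+12=21
a = 11: 11+11=22, 11+12=23
a = 12: 12+12=24
Distinct sums: {-2, -1, 0, 7, 8, 9, 10, 11, 12, 16, 17, 18, 19, 20, 21, 22, 23, 24}
|A + A| = 18

|A + A| = 18


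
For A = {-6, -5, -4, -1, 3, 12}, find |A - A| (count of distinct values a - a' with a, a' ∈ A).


A - A = {a - a' : a, a' ∈ A}; |A| = 6.
Bounds: 2|A|-1 ≤ |A - A| ≤ |A|² - |A| + 1, i.e. 11 ≤ |A - A| ≤ 31.
Note: 0 ∈ A - A always (from a - a). The set is symmetric: if d ∈ A - A then -d ∈ A - A.
Enumerate nonzero differences d = a - a' with a > a' (then include -d):
Positive differences: {1, 2, 3, 4, 5, 7, 8, 9, 13, 16, 17, 18}
Full difference set: {0} ∪ (positive diffs) ∪ (negative diffs).
|A - A| = 1 + 2·12 = 25 (matches direct enumeration: 25).

|A - A| = 25


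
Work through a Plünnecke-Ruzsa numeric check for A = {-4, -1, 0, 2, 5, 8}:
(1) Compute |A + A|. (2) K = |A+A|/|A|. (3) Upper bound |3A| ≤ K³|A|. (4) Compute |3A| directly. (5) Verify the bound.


|A| = 6.
Step 1: Compute A + A by enumerating all 36 pairs.
A + A = {-8, -5, -4, -2, -1, 0, 1, 2, 4, 5, 7, 8, 10, 13, 16}, so |A + A| = 15.
Step 2: Doubling constant K = |A + A|/|A| = 15/6 = 15/6 ≈ 2.5000.
Step 3: Plünnecke-Ruzsa gives |3A| ≤ K³·|A| = (2.5000)³ · 6 ≈ 93.7500.
Step 4: Compute 3A = A + A + A directly by enumerating all triples (a,b,c) ∈ A³; |3A| = 27.
Step 5: Check 27 ≤ 93.7500? Yes ✓.

K = 15/6, Plünnecke-Ruzsa bound K³|A| ≈ 93.7500, |3A| = 27, inequality holds.


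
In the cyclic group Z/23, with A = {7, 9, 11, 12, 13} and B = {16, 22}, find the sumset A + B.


Work in Z/23Z: reduce every sum a + b modulo 23.
Enumerate all 10 pairs:
a = 7: 7+16=0, 7+22=6
a = 9: 9+16=2, 9+22=8
a = 11: 11+16=4, 11+22=10
a = 12: 12+16=5, 12+22=11
a = 13: 13+16=6, 13+22=12
Distinct residues collected: {0, 2, 4, 5, 6, 8, 10, 11, 12}
|A + B| = 9 (out of 23 total residues).

A + B = {0, 2, 4, 5, 6, 8, 10, 11, 12}


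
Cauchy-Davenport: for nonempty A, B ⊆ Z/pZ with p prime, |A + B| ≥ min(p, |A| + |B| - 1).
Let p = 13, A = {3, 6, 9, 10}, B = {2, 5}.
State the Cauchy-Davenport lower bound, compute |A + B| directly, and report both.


Cauchy-Davenport: |A + B| ≥ min(p, |A| + |B| - 1) for A, B nonempty in Z/pZ.
|A| = 4, |B| = 2, p = 13.
CD lower bound = min(13, 4 + 2 - 1) = min(13, 5) = 5.
Compute A + B mod 13 directly:
a = 3: 3+2=5, 3+5=8
a = 6: 6+2=8, 6+5=11
a = 9: 9+2=11, 9+5=1
a = 10: 10+2=12, 10+5=2
A + B = {1, 2, 5, 8, 11, 12}, so |A + B| = 6.
Verify: 6 ≥ 5? Yes ✓.

CD lower bound = 5, actual |A + B| = 6.


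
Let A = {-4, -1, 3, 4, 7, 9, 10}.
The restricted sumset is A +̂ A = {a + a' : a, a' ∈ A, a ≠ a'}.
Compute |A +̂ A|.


Restricted sumset: A +̂ A = {a + a' : a ∈ A, a' ∈ A, a ≠ a'}.
Equivalently, take A + A and drop any sum 2a that is achievable ONLY as a + a for a ∈ A (i.e. sums representable only with equal summands).
Enumerate pairs (a, a') with a < a' (symmetric, so each unordered pair gives one sum; this covers all a ≠ a'):
  -4 + -1 = -5
  -4 + 3 = -1
  -4 + 4 = 0
  -4 + 7 = 3
  -4 + 9 = 5
  -4 + 10 = 6
  -1 + 3 = 2
  -1 + 4 = 3
  -1 + 7 = 6
  -1 + 9 = 8
  -1 + 10 = 9
  3 + 4 = 7
  3 + 7 = 10
  3 + 9 = 12
  3 + 10 = 13
  4 + 7 = 11
  4 + 9 = 13
  4 + 10 = 14
  7 + 9 = 16
  7 + 10 = 17
  9 + 10 = 19
Collected distinct sums: {-5, -1, 0, 2, 3, 5, 6, 7, 8, 9, 10, 11, 12, 13, 14, 16, 17, 19}
|A +̂ A| = 18
(Reference bound: |A +̂ A| ≥ 2|A| - 3 for |A| ≥ 2, with |A| = 7 giving ≥ 11.)

|A +̂ A| = 18


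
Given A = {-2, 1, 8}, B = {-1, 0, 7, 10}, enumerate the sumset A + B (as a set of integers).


A + B = {a + b : a ∈ A, b ∈ B}.
Enumerate all |A|·|B| = 3·4 = 12 pairs (a, b) and collect distinct sums.
a = -2: -2+-1=-3, -2+0=-2, -2+7=5, -2+10=8
a = 1: 1+-1=0, 1+0=1, 1+7=8, 1+10=11
a = 8: 8+-1=7, 8+0=8, 8+7=15, 8+10=18
Collecting distinct sums: A + B = {-3, -2, 0, 1, 5, 7, 8, 11, 15, 18}
|A + B| = 10

A + B = {-3, -2, 0, 1, 5, 7, 8, 11, 15, 18}


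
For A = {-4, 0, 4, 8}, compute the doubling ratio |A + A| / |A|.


|A| = 4.
Compute A + A by enumerating all 16 pairs.
A + A = {-8, -4, 0, 4, 8, 12, 16}, so |A + A| = 7.
K = |A + A| / |A| = 7/4 (already in lowest terms) ≈ 1.7500.
Reference: AP of size 4 gives K = 7/4 ≈ 1.7500; a fully generic set of size 4 gives K ≈ 2.5000.

|A| = 4, |A + A| = 7, K = 7/4.


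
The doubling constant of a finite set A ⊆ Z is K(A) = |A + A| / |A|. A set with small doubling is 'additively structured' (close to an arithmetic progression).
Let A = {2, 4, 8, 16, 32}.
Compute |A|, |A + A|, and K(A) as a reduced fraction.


|A| = 5.
Compute A + A by enumerating all 25 pairs.
A + A = {4, 6, 8, 10, 12, 16, 18, 20, 24, 32, 34, 36, 40, 48, 64}, so |A + A| = 15.
K = |A + A| / |A| = 15/5 = 3/1 ≈ 3.0000.
Reference: AP of size 5 gives K = 9/5 ≈ 1.8000; a fully generic set of size 5 gives K ≈ 3.0000.

|A| = 5, |A + A| = 15, K = 15/5 = 3/1.


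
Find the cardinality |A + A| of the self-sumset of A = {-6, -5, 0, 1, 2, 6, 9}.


A + A = {a + a' : a, a' ∈ A}; |A| = 7.
General bounds: 2|A| - 1 ≤ |A + A| ≤ |A|(|A|+1)/2, i.e. 13 ≤ |A + A| ≤ 28.
Lower bound 2|A|-1 is attained iff A is an arithmetic progression.
Enumerate sums a + a' for a ≤ a' (symmetric, so this suffices):
a = -6: -6+-6=-12, -6+-5=-11, -6+0=-6, -6+1=-5, -6+2=-4, -6+6=0, -6+9=3
a = -5: -5+-5=-10, -5+0=-5, -5+1=-4, -5+2=-3, -5+6=1, -5+9=4
a = 0: 0+0=0, 0+1=1, 0+2=2, 0+6=6, 0+9=9
a = 1: 1+1=2, 1+2=3, 1+6=7, 1+9=10
a = 2: 2+2=4, 2+6=8, 2+9=11
a = 6: 6+6=12, 6+9=15
a = 9: 9+9=18
Distinct sums: {-12, -11, -10, -6, -5, -4, -3, 0, 1, 2, 3, 4, 6, 7, 8, 9, 10, 11, 12, 15, 18}
|A + A| = 21

|A + A| = 21


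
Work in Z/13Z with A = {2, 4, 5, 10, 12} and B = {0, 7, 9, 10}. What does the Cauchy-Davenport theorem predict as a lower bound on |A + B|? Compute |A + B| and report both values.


Cauchy-Davenport: |A + B| ≥ min(p, |A| + |B| - 1) for A, B nonempty in Z/pZ.
|A| = 5, |B| = 4, p = 13.
CD lower bound = min(13, 5 + 4 - 1) = min(13, 8) = 8.
Compute A + B mod 13 directly:
a = 2: 2+0=2, 2+7=9, 2+9=11, 2+10=12
a = 4: 4+0=4, 4+7=11, 4+9=0, 4+10=1
a = 5: 5+0=5, 5+7=12, 5+9=1, 5+10=2
a = 10: 10+0=10, 10+7=4, 10+9=6, 10+10=7
a = 12: 12+0=12, 12+7=6, 12+9=8, 12+10=9
A + B = {0, 1, 2, 4, 5, 6, 7, 8, 9, 10, 11, 12}, so |A + B| = 12.
Verify: 12 ≥ 8? Yes ✓.

CD lower bound = 8, actual |A + B| = 12.


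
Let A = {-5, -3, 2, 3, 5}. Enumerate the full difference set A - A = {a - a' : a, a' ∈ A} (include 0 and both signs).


A - A = {a - a' : a, a' ∈ A}.
Compute a - a' for each ordered pair (a, a'):
a = -5: -5--5=0, -5--3=-2, -5-2=-7, -5-3=-8, -5-5=-10
a = -3: -3--5=2, -3--3=0, -3-2=-5, -3-3=-6, -3-5=-8
a = 2: 2--5=7, 2--3=5, 2-2=0, 2-3=-1, 2-5=-3
a = 3: 3--5=8, 3--3=6, 3-2=1, 3-3=0, 3-5=-2
a = 5: 5--5=10, 5--3=8, 5-2=3, 5-3=2, 5-5=0
Collecting distinct values (and noting 0 appears from a-a):
A - A = {-10, -8, -7, -6, -5, -3, -2, -1, 0, 1, 2, 3, 5, 6, 7, 8, 10}
|A - A| = 17

A - A = {-10, -8, -7, -6, -5, -3, -2, -1, 0, 1, 2, 3, 5, 6, 7, 8, 10}


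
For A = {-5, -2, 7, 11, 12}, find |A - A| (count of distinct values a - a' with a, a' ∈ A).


A - A = {a - a' : a, a' ∈ A}; |A| = 5.
Bounds: 2|A|-1 ≤ |A - A| ≤ |A|² - |A| + 1, i.e. 9 ≤ |A - A| ≤ 21.
Note: 0 ∈ A - A always (from a - a). The set is symmetric: if d ∈ A - A then -d ∈ A - A.
Enumerate nonzero differences d = a - a' with a > a' (then include -d):
Positive differences: {1, 3, 4, 5, 9, 12, 13, 14, 16, 17}
Full difference set: {0} ∪ (positive diffs) ∪ (negative diffs).
|A - A| = 1 + 2·10 = 21 (matches direct enumeration: 21).

|A - A| = 21


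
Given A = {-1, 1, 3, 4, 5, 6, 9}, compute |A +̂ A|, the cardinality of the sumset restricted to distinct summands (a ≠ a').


Restricted sumset: A +̂ A = {a + a' : a ∈ A, a' ∈ A, a ≠ a'}.
Equivalently, take A + A and drop any sum 2a that is achievable ONLY as a + a for a ∈ A (i.e. sums representable only with equal summands).
Enumerate pairs (a, a') with a < a' (symmetric, so each unordered pair gives one sum; this covers all a ≠ a'):
  -1 + 1 = 0
  -1 + 3 = 2
  -1 + 4 = 3
  -1 + 5 = 4
  -1 + 6 = 5
  -1 + 9 = 8
  1 + 3 = 4
  1 + 4 = 5
  1 + 5 = 6
  1 + 6 = 7
  1 + 9 = 10
  3 + 4 = 7
  3 + 5 = 8
  3 + 6 = 9
  3 + 9 = 12
  4 + 5 = 9
  4 + 6 = 10
  4 + 9 = 13
  5 + 6 = 11
  5 + 9 = 14
  6 + 9 = 15
Collected distinct sums: {0, 2, 3, 4, 5, 6, 7, 8, 9, 10, 11, 12, 13, 14, 15}
|A +̂ A| = 15
(Reference bound: |A +̂ A| ≥ 2|A| - 3 for |A| ≥ 2, with |A| = 7 giving ≥ 11.)

|A +̂ A| = 15
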